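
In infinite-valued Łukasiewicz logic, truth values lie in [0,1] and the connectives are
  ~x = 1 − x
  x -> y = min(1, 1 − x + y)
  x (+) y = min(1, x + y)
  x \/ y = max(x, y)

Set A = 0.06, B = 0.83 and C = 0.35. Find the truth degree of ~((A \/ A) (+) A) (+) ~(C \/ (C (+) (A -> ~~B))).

A \/ A = max(0.06, 0.06) = 0.06
(A \/ A) (+) A = min(1, 0.06 + 0.06) = min(1, 0.12) = 0.12
~((A \/ A) (+) A) = 1 − 0.12 = 0.88
~B = 1 − 0.83 = 0.17
~~B = 1 − 0.17 = 0.83
A -> ~~B = min(1, 1 − 0.06 + 0.83) = min(1, 1.77) = 1.00
C (+) (A -> ~~B) = min(1, 0.35 + 1.00) = min(1, 1.35) = 1.00
C \/ (C (+) (A -> ~~B)) = max(0.35, 1.00) = 1.00
~(C \/ (C (+) (A -> ~~B))) = 1 − 1.00 = 0.00
~((A \/ A) (+) A) (+) ~(C \/ (C (+) (A -> ~~B))) = min(1, 0.88 + 0.00) = min(1, 0.88) = 0.88

0.88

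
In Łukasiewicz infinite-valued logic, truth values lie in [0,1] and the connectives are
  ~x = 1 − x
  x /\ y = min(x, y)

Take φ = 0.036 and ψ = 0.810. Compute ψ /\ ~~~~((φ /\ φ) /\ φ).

0.036

φ /\ φ = min(0.036, 0.036) = 0.036
(φ /\ φ) /\ φ = min(0.036, 0.036) = 0.036
~((φ /\ φ) /\ φ) = 1 − 0.036 = 0.964
~~((φ /\ φ) /\ φ) = 1 − 0.964 = 0.036
~~~((φ /\ φ) /\ φ) = 1 − 0.036 = 0.964
~~~~((φ /\ φ) /\ φ) = 1 − 0.964 = 0.036
ψ /\ ~~~~((φ /\ φ) /\ φ) = min(0.810, 0.036) = 0.036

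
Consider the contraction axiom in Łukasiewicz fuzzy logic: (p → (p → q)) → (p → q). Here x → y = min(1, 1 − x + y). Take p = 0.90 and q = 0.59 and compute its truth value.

0.90

p → q = min(1, 1 − 0.90 + 0.59) = min(1, 0.69) = 0.69
p → (p → q) = min(1, 1 − 0.90 + 0.69) = min(1, 0.79) = 0.79
(p → (p → q)) → (p → q) = min(1, 1 − 0.79 + 0.69) = min(1, 0.90) = 0.90
(The value 0.90 < 1 shows this instance is not satisfied; fails in Ł∞ (the t-norm is not idempotent).)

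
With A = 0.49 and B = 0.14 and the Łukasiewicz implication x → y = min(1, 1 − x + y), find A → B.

0.65

A → B = min(1, 1 − 0.49 + 0.14) = min(1, 0.65) = 0.65
For comparison, the Gödel implication (1 if x ≤ y else y) would give 0.14.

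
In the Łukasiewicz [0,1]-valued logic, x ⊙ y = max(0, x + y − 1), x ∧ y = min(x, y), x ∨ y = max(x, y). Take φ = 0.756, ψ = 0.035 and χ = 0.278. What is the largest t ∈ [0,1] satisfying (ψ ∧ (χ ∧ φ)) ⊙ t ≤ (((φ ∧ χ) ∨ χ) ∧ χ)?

1.000

χ ∧ φ = min(0.278, 0.756) = 0.278
ψ ∧ (χ ∧ φ) = min(0.035, 0.278) = 0.035
So the left factor is ψ ∧ (χ ∧ φ) = 0.035.
φ ∧ χ = min(0.756, 0.278) = 0.278
(φ ∧ χ) ∨ χ = max(0.278, 0.278) = 0.278
((φ ∧ χ) ∨ χ) ∧ χ = min(0.278, 0.278) = 0.278
So the right-hand bound is ((φ ∧ χ) ∨ χ) ∧ χ = 0.278.
The residuum of the Łukasiewicz t-norm gives the supremum: min(1, 1 − 0.035 + 0.278).
1 − 0.035 + 0.278 = 1.243, so t = min(1, 1.243) = 1.000.
Check: 0.035 ⊙ 1.000 = max(0, 0.035) = 0.035 ≤ 0.278.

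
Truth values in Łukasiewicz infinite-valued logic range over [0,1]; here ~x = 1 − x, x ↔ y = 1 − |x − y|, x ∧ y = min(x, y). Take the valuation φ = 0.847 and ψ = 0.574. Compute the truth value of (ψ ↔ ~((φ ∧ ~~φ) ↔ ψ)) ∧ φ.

0.699

~φ = 1 − 0.847 = 0.153
~~φ = 1 − 0.153 = 0.847
φ ∧ ~~φ = min(0.847, 0.847) = 0.847
(φ ∧ ~~φ) ↔ ψ = 1 − |0.847 − 0.574| = 1 − 0.273 = 0.727
~((φ ∧ ~~φ) ↔ ψ) = 1 − 0.727 = 0.273
ψ ↔ ~((φ ∧ ~~φ) ↔ ψ) = 1 − |0.574 − 0.273| = 1 − 0.301 = 0.699
(ψ ↔ ~((φ ∧ ~~φ) ↔ ψ)) ∧ φ = min(0.699, 0.847) = 0.699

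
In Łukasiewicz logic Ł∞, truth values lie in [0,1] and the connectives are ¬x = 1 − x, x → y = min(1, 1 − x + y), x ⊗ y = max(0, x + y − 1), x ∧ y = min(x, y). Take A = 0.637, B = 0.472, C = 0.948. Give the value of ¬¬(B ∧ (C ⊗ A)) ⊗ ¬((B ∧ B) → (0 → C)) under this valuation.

C ⊗ A = max(0, 0.948 + 0.637 − 1) = max(0, 0.585) = 0.585
B ∧ (C ⊗ A) = min(0.472, 0.585) = 0.472
¬(B ∧ (C ⊗ A)) = 1 − 0.472 = 0.528
¬¬(B ∧ (C ⊗ A)) = 1 − 0.528 = 0.472
B ∧ B = min(0.472, 0.472) = 0.472
0 → C = min(1, 1 − 0.000 + 0.948) = min(1, 1.948) = 1.000
(B ∧ B) → (0 → C) = min(1, 1 − 0.472 + 1.000) = min(1, 1.528) = 1.000
¬((B ∧ B) → (0 → C)) = 1 − 1.000 = 0.000
¬¬(B ∧ (C ⊗ A)) ⊗ ¬((B ∧ B) → (0 → C)) = max(0, 0.472 + 0.000 − 1) = max(0, -0.528) = 0.000

0.000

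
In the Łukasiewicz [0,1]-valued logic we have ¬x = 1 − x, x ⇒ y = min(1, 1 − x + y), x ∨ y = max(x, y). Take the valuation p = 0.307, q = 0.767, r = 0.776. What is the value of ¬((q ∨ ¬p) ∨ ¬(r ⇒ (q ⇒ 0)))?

¬p = 1 − 0.307 = 0.693
q ∨ ¬p = max(0.767, 0.693) = 0.767
q ⇒ 0 = min(1, 1 − 0.767 + 0.000) = min(1, 0.233) = 0.233
r ⇒ (q ⇒ 0) = min(1, 1 − 0.776 + 0.233) = min(1, 0.457) = 0.457
¬(r ⇒ (q ⇒ 0)) = 1 − 0.457 = 0.543
(q ∨ ¬p) ∨ ¬(r ⇒ (q ⇒ 0)) = max(0.767, 0.543) = 0.767
¬((q ∨ ¬p) ∨ ¬(r ⇒ (q ⇒ 0))) = 1 − 0.767 = 0.233

0.233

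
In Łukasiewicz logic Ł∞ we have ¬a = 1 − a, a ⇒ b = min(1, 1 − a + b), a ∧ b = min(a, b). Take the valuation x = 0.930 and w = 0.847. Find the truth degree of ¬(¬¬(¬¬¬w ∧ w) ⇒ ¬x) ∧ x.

¬w = 1 − 0.847 = 0.153
¬¬w = 1 − 0.153 = 0.847
¬¬¬w = 1 − 0.847 = 0.153
¬¬¬w ∧ w = min(0.153, 0.847) = 0.153
¬(¬¬¬w ∧ w) = 1 − 0.153 = 0.847
¬¬(¬¬¬w ∧ w) = 1 − 0.847 = 0.153
¬x = 1 − 0.930 = 0.070
¬¬(¬¬¬w ∧ w) ⇒ ¬x = min(1, 1 − 0.153 + 0.070) = min(1, 0.917) = 0.917
¬(¬¬(¬¬¬w ∧ w) ⇒ ¬x) = 1 − 0.917 = 0.083
¬(¬¬(¬¬¬w ∧ w) ⇒ ¬x) ∧ x = min(0.083, 0.930) = 0.083

0.083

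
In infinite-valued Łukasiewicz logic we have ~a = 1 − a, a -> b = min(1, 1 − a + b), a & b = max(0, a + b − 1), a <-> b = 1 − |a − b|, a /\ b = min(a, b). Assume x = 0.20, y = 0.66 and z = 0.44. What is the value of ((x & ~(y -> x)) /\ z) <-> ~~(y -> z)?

0.22

y -> x = min(1, 1 − 0.66 + 0.20) = min(1, 0.54) = 0.54
~(y -> x) = 1 − 0.54 = 0.46
x & ~(y -> x) = max(0, 0.20 + 0.46 − 1) = max(0, -0.34) = 0.00
(x & ~(y -> x)) /\ z = min(0.00, 0.44) = 0.00
y -> z = min(1, 1 − 0.66 + 0.44) = min(1, 0.78) = 0.78
~(y -> z) = 1 − 0.78 = 0.22
~~(y -> z) = 1 − 0.22 = 0.78
((x & ~(y -> x)) /\ z) <-> ~~(y -> z) = 1 − |0.00 − 0.78| = 1 − 0.78 = 0.22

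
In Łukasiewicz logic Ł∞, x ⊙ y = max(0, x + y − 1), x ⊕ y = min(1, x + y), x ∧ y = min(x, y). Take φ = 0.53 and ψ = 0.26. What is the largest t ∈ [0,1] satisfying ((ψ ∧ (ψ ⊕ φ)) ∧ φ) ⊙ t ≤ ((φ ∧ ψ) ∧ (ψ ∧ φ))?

ψ ⊕ φ = min(1, 0.26 + 0.53) = min(1, 0.79) = 0.79
ψ ∧ (ψ ⊕ φ) = min(0.26, 0.79) = 0.26
(ψ ∧ (ψ ⊕ φ)) ∧ φ = min(0.26, 0.53) = 0.26
So the left factor is (ψ ∧ (ψ ⊕ φ)) ∧ φ = 0.26.
φ ∧ ψ = min(0.53, 0.26) = 0.26
ψ ∧ φ = min(0.26, 0.53) = 0.26
(φ ∧ ψ) ∧ (ψ ∧ φ) = min(0.26, 0.26) = 0.26
So the right-hand bound is (φ ∧ ψ) ∧ (ψ ∧ φ) = 0.26.
The residuum of the Łukasiewicz t-norm gives the supremum: min(1, 1 − 0.26 + 0.26).
1 − 0.26 + 0.26 = 1.00, so t = min(1, 1.00) = 1.00.
Check: 0.26 ⊙ 1.00 = max(0, 0.26) = 0.26 ≤ 0.26.

1.00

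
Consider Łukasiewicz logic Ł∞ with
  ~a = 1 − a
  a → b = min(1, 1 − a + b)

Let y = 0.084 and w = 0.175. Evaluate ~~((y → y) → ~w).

0.825

y → y = min(1, 1 − 0.084 + 0.084) = min(1, 1.000) = 1.000
~w = 1 − 0.175 = 0.825
(y → y) → ~w = min(1, 1 − 1.000 + 0.825) = min(1, 0.825) = 0.825
~((y → y) → ~w) = 1 − 0.825 = 0.175
~~((y → y) → ~w) = 1 − 0.175 = 0.825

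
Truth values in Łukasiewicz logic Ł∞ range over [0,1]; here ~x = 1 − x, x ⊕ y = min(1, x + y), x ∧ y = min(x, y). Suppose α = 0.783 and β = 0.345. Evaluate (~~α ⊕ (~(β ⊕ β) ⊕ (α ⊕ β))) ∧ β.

~α = 1 − 0.783 = 0.217
~~α = 1 − 0.217 = 0.783
β ⊕ β = min(1, 0.345 + 0.345) = min(1, 0.690) = 0.690
~(β ⊕ β) = 1 − 0.690 = 0.310
α ⊕ β = min(1, 0.783 + 0.345) = min(1, 1.128) = 1.000
~(β ⊕ β) ⊕ (α ⊕ β) = min(1, 0.310 + 1.000) = min(1, 1.310) = 1.000
~~α ⊕ (~(β ⊕ β) ⊕ (α ⊕ β)) = min(1, 0.783 + 1.000) = min(1, 1.783) = 1.000
(~~α ⊕ (~(β ⊕ β) ⊕ (α ⊕ β))) ∧ β = min(1.000, 0.345) = 0.345

0.345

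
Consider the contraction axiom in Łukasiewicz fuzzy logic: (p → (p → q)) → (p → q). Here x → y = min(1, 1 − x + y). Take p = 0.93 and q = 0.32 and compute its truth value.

p → q = min(1, 1 − 0.93 + 0.32) = min(1, 0.39) = 0.39
p → (p → q) = min(1, 1 − 0.93 + 0.39) = min(1, 0.46) = 0.46
(p → (p → q)) → (p → q) = min(1, 1 − 0.46 + 0.39) = min(1, 0.93) = 0.93
(The value 0.93 < 1 shows this instance is not satisfied; fails in Ł∞ (the t-norm is not idempotent).)

0.93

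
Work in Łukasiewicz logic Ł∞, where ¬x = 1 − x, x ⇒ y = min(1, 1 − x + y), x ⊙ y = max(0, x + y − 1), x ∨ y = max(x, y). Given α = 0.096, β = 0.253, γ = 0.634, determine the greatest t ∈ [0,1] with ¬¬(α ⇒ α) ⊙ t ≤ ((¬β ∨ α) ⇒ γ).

α ⇒ α = min(1, 1 − 0.096 + 0.096) = min(1, 1.000) = 1.000
¬(α ⇒ α) = 1 − 1.000 = 0.000
¬¬(α ⇒ α) = 1 − 0.000 = 1.000
So the left factor is ¬¬(α ⇒ α) = 1.000.
¬β = 1 − 0.253 = 0.747
¬β ∨ α = max(0.747, 0.096) = 0.747
(¬β ∨ α) ⇒ γ = min(1, 1 − 0.747 + 0.634) = min(1, 0.887) = 0.887
So the right-hand bound is (¬β ∨ α) ⇒ γ = 0.887.
The residuum of the Łukasiewicz t-norm gives the supremum: min(1, 1 − 1.000 + 0.887).
1 − 1.000 + 0.887 = 0.887, so t = min(1, 0.887) = 0.887.
Check: 1.000 ⊙ 0.887 = max(0, 0.887) = 0.887 ≤ 0.887.

0.887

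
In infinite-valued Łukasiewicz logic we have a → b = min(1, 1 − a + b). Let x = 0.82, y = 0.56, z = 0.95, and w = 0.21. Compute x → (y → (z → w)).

0.88

z → w = min(1, 1 − 0.95 + 0.21) = min(1, 0.26) = 0.26
y → (z → w) = min(1, 1 − 0.56 + 0.26) = min(1, 0.70) = 0.70
x → (y → (z → w)) = min(1, 1 − 0.82 + 0.70) = min(1, 0.88) = 0.88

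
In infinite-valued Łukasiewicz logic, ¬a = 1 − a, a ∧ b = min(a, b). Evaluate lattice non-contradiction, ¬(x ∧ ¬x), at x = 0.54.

0.54

¬x = 1 − 0.54 = 0.46
x ∧ ¬x = min(0.54, 0.46) = 0.46
¬(x ∧ ¬x) = 1 − 0.46 = 0.54
(The value 0.54 < 1 shows this instance is not satisfied; not a Ł∞-tautology — its value is 1 − min(a, 1−a).)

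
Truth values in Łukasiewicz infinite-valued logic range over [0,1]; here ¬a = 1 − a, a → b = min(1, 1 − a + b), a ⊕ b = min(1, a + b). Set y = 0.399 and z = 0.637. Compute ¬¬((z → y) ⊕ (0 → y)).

z → y = min(1, 1 − 0.637 + 0.399) = min(1, 0.762) = 0.762
0 → y = min(1, 1 − 0.000 + 0.399) = min(1, 1.399) = 1.000
(z → y) ⊕ (0 → y) = min(1, 0.762 + 1.000) = min(1, 1.762) = 1.000
¬((z → y) ⊕ (0 → y)) = 1 − 1.000 = 0.000
¬¬((z → y) ⊕ (0 → y)) = 1 − 0.000 = 1.000

1.000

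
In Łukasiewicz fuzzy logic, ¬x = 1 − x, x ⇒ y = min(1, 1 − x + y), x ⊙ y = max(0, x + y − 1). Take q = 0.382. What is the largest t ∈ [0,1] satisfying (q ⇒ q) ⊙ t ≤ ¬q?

0.618

q ⇒ q = min(1, 1 − 0.382 + 0.382) = min(1, 1.000) = 1.000
So the left factor is q ⇒ q = 1.000.
¬q = 1 − 0.382 = 0.618
So the right-hand bound is ¬q = 0.618.
The residuum of the Łukasiewicz t-norm gives the supremum: min(1, 1 − 1.000 + 0.618).
1 − 1.000 + 0.618 = 0.618, so t = min(1, 0.618) = 0.618.
Check: 1.000 ⊙ 0.618 = max(0, 0.618) = 0.618 ≤ 0.618.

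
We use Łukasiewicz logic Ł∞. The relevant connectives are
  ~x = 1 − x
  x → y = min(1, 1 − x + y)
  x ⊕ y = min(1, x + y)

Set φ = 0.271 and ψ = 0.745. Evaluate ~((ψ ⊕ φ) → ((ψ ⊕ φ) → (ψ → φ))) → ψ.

ψ ⊕ φ = min(1, 0.745 + 0.271) = min(1, 1.016) = 1.000
ψ → φ = min(1, 1 − 0.745 + 0.271) = min(1, 0.526) = 0.526
(ψ ⊕ φ) → (ψ → φ) = min(1, 1 − 1.000 + 0.526) = min(1, 0.526) = 0.526
(ψ ⊕ φ) → ((ψ ⊕ φ) → (ψ → φ)) = min(1, 1 − 1.000 + 0.526) = min(1, 0.526) = 0.526
~((ψ ⊕ φ) → ((ψ ⊕ φ) → (ψ → φ))) = 1 − 0.526 = 0.474
~((ψ ⊕ φ) → ((ψ ⊕ φ) → (ψ → φ))) → ψ = min(1, 1 − 0.474 + 0.745) = min(1, 1.271) = 1.000

1.000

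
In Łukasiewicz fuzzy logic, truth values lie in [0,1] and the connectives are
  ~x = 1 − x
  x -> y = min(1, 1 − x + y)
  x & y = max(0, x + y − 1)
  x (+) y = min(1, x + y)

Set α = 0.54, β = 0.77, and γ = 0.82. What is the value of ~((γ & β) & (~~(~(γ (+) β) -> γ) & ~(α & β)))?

0.72

γ & β = max(0, 0.82 + 0.77 − 1) = max(0, 0.59) = 0.59
γ (+) β = min(1, 0.82 + 0.77) = min(1, 1.59) = 1.00
~(γ (+) β) = 1 − 1.00 = 0.00
~(γ (+) β) -> γ = min(1, 1 − 0.00 + 0.82) = min(1, 1.82) = 1.00
~(~(γ (+) β) -> γ) = 1 − 1.00 = 0.00
~~(~(γ (+) β) -> γ) = 1 − 0.00 = 1.00
α & β = max(0, 0.54 + 0.77 − 1) = max(0, 0.31) = 0.31
~(α & β) = 1 − 0.31 = 0.69
~~(~(γ (+) β) -> γ) & ~(α & β) = max(0, 1.00 + 0.69 − 1) = max(0, 0.69) = 0.69
(γ & β) & (~~(~(γ (+) β) -> γ) & ~(α & β)) = max(0, 0.59 + 0.69 − 1) = max(0, 0.28) = 0.28
~((γ & β) & (~~(~(γ (+) β) -> γ) & ~(α & β))) = 1 − 0.28 = 0.72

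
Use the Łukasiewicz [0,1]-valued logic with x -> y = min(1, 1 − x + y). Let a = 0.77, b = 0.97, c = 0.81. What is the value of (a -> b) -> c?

0.81

a -> b = min(1, 1 − 0.77 + 0.97) = min(1, 1.20) = 1.00
(a -> b) -> c = min(1, 1 − 1.00 + 0.81) = min(1, 0.81) = 0.81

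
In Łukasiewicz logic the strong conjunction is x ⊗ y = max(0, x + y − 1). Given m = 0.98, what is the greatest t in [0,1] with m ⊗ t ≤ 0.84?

0.86

The residuum of the Łukasiewicz t-norm gives the supremum: min(1, 1 − 0.98 + 0.84).
1 − 0.98 + 0.84 = 0.86, so t = min(1, 0.86) = 0.86.
Check: 0.98 ⊗ 0.86 = max(0, 0.84) = 0.84 ≤ 0.84.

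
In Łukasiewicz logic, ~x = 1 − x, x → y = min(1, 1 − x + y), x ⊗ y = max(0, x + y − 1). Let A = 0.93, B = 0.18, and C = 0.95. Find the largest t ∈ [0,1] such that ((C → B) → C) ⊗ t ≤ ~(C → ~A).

0.88

C → B = min(1, 1 − 0.95 + 0.18) = min(1, 0.23) = 0.23
(C → B) → C = min(1, 1 − 0.23 + 0.95) = min(1, 1.72) = 1.00
So the left factor is (C → B) → C = 1.00.
~A = 1 − 0.93 = 0.07
C → ~A = min(1, 1 − 0.95 + 0.07) = min(1, 0.12) = 0.12
~(C → ~A) = 1 − 0.12 = 0.88
So the right-hand bound is ~(C → ~A) = 0.88.
The residuum of the Łukasiewicz t-norm gives the supremum: min(1, 1 − 1.00 + 0.88).
1 − 1.00 + 0.88 = 0.88, so t = min(1, 0.88) = 0.88.
Check: 1.00 ⊗ 0.88 = max(0, 0.88) = 0.88 ≤ 0.88.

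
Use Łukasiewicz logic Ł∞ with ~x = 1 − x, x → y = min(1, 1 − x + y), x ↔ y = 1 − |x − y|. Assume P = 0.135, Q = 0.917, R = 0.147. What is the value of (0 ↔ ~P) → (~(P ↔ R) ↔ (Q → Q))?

~P = 1 − 0.135 = 0.865
0 ↔ ~P = 1 − |0.000 − 0.865| = 1 − 0.865 = 0.135
P ↔ R = 1 − |0.135 − 0.147| = 1 − 0.012 = 0.988
~(P ↔ R) = 1 − 0.988 = 0.012
Q → Q = min(1, 1 − 0.917 + 0.917) = min(1, 1.000) = 1.000
~(P ↔ R) ↔ (Q → Q) = 1 − |0.012 − 1.000| = 1 − 0.988 = 0.012
(0 ↔ ~P) → (~(P ↔ R) ↔ (Q → Q)) = min(1, 1 − 0.135 + 0.012) = min(1, 0.877) = 0.877

0.877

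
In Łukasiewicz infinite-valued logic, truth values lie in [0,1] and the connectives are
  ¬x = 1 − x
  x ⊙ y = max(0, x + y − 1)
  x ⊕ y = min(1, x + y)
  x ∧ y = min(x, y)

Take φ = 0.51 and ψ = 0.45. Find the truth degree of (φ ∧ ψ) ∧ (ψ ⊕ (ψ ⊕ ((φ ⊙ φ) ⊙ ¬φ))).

φ ∧ ψ = min(0.51, 0.45) = 0.45
φ ⊙ φ = max(0, 0.51 + 0.51 − 1) = max(0, 0.02) = 0.02
¬φ = 1 − 0.51 = 0.49
(φ ⊙ φ) ⊙ ¬φ = max(0, 0.02 + 0.49 − 1) = max(0, -0.49) = 0.00
ψ ⊕ ((φ ⊙ φ) ⊙ ¬φ) = min(1, 0.45 + 0.00) = min(1, 0.45) = 0.45
ψ ⊕ (ψ ⊕ ((φ ⊙ φ) ⊙ ¬φ)) = min(1, 0.45 + 0.45) = min(1, 0.90) = 0.90
(φ ∧ ψ) ∧ (ψ ⊕ (ψ ⊕ ((φ ⊙ φ) ⊙ ¬φ))) = min(0.45, 0.90) = 0.45

0.45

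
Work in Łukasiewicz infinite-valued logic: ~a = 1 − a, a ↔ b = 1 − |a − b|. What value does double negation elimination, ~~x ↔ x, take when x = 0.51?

1.00

~x = 1 − 0.51 = 0.49
~~x = 1 − 0.49 = 0.51
~~x ↔ x = 1 − |0.51 − 0.51| = 1 − 0.00 = 1.00
(As expected: always 1 in Ł∞ since negation is involutive.)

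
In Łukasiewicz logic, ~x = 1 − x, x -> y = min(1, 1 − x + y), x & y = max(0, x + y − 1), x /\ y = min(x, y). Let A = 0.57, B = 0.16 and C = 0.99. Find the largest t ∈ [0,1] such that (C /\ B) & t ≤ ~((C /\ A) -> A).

0.84

C /\ B = min(0.99, 0.16) = 0.16
So the left factor is C /\ B = 0.16.
C /\ A = min(0.99, 0.57) = 0.57
(C /\ A) -> A = min(1, 1 − 0.57 + 0.57) = min(1, 1.00) = 1.00
~((C /\ A) -> A) = 1 − 1.00 = 0.00
So the right-hand bound is ~((C /\ A) -> A) = 0.00.
The residuum of the Łukasiewicz t-norm gives the supremum: min(1, 1 − 0.16 + 0.00).
1 − 0.16 + 0.00 = 0.84, so t = min(1, 0.84) = 0.84.
Check: 0.16 & 0.84 = max(0, 0.00) = 0.00 ≤ 0.00.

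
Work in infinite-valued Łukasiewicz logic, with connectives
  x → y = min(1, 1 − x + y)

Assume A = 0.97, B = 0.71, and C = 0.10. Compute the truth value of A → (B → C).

0.42

B → C = min(1, 1 − 0.71 + 0.10) = min(1, 0.39) = 0.39
A → (B → C) = min(1, 1 − 0.97 + 0.39) = min(1, 0.42) = 0.42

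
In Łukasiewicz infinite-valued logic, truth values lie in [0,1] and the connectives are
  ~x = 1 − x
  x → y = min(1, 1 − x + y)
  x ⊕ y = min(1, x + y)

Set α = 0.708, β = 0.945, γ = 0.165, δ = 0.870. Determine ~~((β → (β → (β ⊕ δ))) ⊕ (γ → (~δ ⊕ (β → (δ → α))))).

β ⊕ δ = min(1, 0.945 + 0.870) = min(1, 1.815) = 1.000
β → (β ⊕ δ) = min(1, 1 − 0.945 + 1.000) = min(1, 1.055) = 1.000
β → (β → (β ⊕ δ)) = min(1, 1 − 0.945 + 1.000) = min(1, 1.055) = 1.000
~δ = 1 − 0.870 = 0.130
δ → α = min(1, 1 − 0.870 + 0.708) = min(1, 0.838) = 0.838
β → (δ → α) = min(1, 1 − 0.945 + 0.838) = min(1, 0.893) = 0.893
~δ ⊕ (β → (δ → α)) = min(1, 0.130 + 0.893) = min(1, 1.023) = 1.000
γ → (~δ ⊕ (β → (δ → α))) = min(1, 1 − 0.165 + 1.000) = min(1, 1.835) = 1.000
(β → (β → (β ⊕ δ))) ⊕ (γ → (~δ ⊕ (β → (δ → α)))) = min(1, 1.000 + 1.000) = min(1, 2.000) = 1.000
~((β → (β → (β ⊕ δ))) ⊕ (γ → (~δ ⊕ (β → (δ → α))))) = 1 − 1.000 = 0.000
~~((β → (β → (β ⊕ δ))) ⊕ (γ → (~δ ⊕ (β → (δ → α))))) = 1 − 0.000 = 1.000

1.000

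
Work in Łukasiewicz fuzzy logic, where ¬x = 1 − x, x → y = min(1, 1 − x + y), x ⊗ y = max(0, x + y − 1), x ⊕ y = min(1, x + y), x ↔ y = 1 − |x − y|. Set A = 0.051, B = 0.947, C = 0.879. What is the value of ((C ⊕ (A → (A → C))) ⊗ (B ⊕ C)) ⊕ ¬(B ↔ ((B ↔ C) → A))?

A → C = min(1, 1 − 0.051 + 0.879) = min(1, 1.828) = 1.000
A → (A → C) = min(1, 1 − 0.051 + 1.000) = min(1, 1.949) = 1.000
C ⊕ (A → (A → C)) = min(1, 0.879 + 1.000) = min(1, 1.879) = 1.000
B ⊕ C = min(1, 0.947 + 0.879) = min(1, 1.826) = 1.000
(C ⊕ (A → (A → C))) ⊗ (B ⊕ C) = max(0, 1.000 + 1.000 − 1) = max(0, 1.000) = 1.000
B ↔ C = 1 − |0.947 − 0.879| = 1 − 0.068 = 0.932
(B ↔ C) → A = min(1, 1 − 0.932 + 0.051) = min(1, 0.119) = 0.119
B ↔ ((B ↔ C) → A) = 1 − |0.947 − 0.119| = 1 − 0.828 = 0.172
¬(B ↔ ((B ↔ C) → A)) = 1 − 0.172 = 0.828
((C ⊕ (A → (A → C))) ⊗ (B ⊕ C)) ⊕ ¬(B ↔ ((B ↔ C) → A)) = min(1, 1.000 + 0.828) = min(1, 1.828) = 1.000

1.000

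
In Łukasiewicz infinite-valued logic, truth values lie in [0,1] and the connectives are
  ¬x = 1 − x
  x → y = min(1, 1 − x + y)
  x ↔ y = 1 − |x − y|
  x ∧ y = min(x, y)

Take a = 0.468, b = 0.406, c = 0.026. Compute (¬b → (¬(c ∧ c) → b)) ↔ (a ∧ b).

¬b = 1 − 0.406 = 0.594
c ∧ c = min(0.026, 0.026) = 0.026
¬(c ∧ c) = 1 − 0.026 = 0.974
¬(c ∧ c) → b = min(1, 1 − 0.974 + 0.406) = min(1, 0.432) = 0.432
¬b → (¬(c ∧ c) → b) = min(1, 1 − 0.594 + 0.432) = min(1, 0.838) = 0.838
a ∧ b = min(0.468, 0.406) = 0.406
(¬b → (¬(c ∧ c) → b)) ↔ (a ∧ b) = 1 − |0.838 − 0.406| = 1 − 0.432 = 0.568

0.568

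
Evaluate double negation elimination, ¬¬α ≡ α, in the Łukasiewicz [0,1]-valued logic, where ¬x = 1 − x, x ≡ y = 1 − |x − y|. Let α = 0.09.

¬α = 1 − 0.09 = 0.91
¬¬α = 1 − 0.91 = 0.09
¬¬α ≡ α = 1 − |0.09 − 0.09| = 1 − 0.00 = 1.00
(As expected: always 1 in Ł∞ since negation is involutive.)

1.00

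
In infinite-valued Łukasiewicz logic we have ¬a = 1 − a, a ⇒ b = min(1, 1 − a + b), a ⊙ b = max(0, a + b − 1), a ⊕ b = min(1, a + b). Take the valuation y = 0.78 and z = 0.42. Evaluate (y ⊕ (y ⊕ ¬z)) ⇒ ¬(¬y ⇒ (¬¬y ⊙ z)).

0.02

¬z = 1 − 0.42 = 0.58
y ⊕ ¬z = min(1, 0.78 + 0.58) = min(1, 1.36) = 1.00
y ⊕ (y ⊕ ¬z) = min(1, 0.78 + 1.00) = min(1, 1.78) = 1.00
¬y = 1 − 0.78 = 0.22
¬¬y = 1 − 0.22 = 0.78
¬¬y ⊙ z = max(0, 0.78 + 0.42 − 1) = max(0, 0.20) = 0.20
¬y ⇒ (¬¬y ⊙ z) = min(1, 1 − 0.22 + 0.20) = min(1, 0.98) = 0.98
¬(¬y ⇒ (¬¬y ⊙ z)) = 1 − 0.98 = 0.02
(y ⊕ (y ⊕ ¬z)) ⇒ ¬(¬y ⇒ (¬¬y ⊙ z)) = min(1, 1 − 1.00 + 0.02) = min(1, 0.02) = 0.02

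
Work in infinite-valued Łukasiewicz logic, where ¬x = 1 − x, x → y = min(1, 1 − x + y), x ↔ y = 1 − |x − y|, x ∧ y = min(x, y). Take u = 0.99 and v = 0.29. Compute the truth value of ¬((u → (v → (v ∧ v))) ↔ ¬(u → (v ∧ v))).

v ∧ v = min(0.29, 0.29) = 0.29
v → (v ∧ v) = min(1, 1 − 0.29 + 0.29) = min(1, 1.00) = 1.00
u → (v → (v ∧ v)) = min(1, 1 − 0.99 + 1.00) = min(1, 1.01) = 1.00
u → (v ∧ v) = min(1, 1 − 0.99 + 0.29) = min(1, 0.30) = 0.30
¬(u → (v ∧ v)) = 1 − 0.30 = 0.70
(u → (v → (v ∧ v))) ↔ ¬(u → (v ∧ v)) = 1 − |1.00 − 0.70| = 1 − 0.30 = 0.70
¬((u → (v → (v ∧ v))) ↔ ¬(u → (v ∧ v))) = 1 − 0.70 = 0.30

0.30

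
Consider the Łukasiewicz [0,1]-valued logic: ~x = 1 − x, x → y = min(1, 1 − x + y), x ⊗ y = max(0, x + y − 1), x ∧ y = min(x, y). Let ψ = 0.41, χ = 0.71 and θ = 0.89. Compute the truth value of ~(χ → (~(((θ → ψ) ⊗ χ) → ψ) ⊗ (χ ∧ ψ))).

θ → ψ = min(1, 1 − 0.89 + 0.41) = min(1, 0.52) = 0.52
(θ → ψ) ⊗ χ = max(0, 0.52 + 0.71 − 1) = max(0, 0.23) = 0.23
((θ → ψ) ⊗ χ) → ψ = min(1, 1 − 0.23 + 0.41) = min(1, 1.18) = 1.00
~(((θ → ψ) ⊗ χ) → ψ) = 1 − 1.00 = 0.00
χ ∧ ψ = min(0.71, 0.41) = 0.41
~(((θ → ψ) ⊗ χ) → ψ) ⊗ (χ ∧ ψ) = max(0, 0.00 + 0.41 − 1) = max(0, -0.59) = 0.00
χ → (~(((θ → ψ) ⊗ χ) → ψ) ⊗ (χ ∧ ψ)) = min(1, 1 − 0.71 + 0.00) = min(1, 0.29) = 0.29
~(χ → (~(((θ → ψ) ⊗ χ) → ψ) ⊗ (χ ∧ ψ))) = 1 − 0.29 = 0.71

0.71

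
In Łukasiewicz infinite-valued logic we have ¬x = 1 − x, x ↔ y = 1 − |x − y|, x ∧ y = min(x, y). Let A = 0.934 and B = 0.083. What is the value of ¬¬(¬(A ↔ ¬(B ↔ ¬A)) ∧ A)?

¬A = 1 − 0.934 = 0.066
B ↔ ¬A = 1 − |0.083 − 0.066| = 1 − 0.017 = 0.983
¬(B ↔ ¬A) = 1 − 0.983 = 0.017
A ↔ ¬(B ↔ ¬A) = 1 − |0.934 − 0.017| = 1 − 0.917 = 0.083
¬(A ↔ ¬(B ↔ ¬A)) = 1 − 0.083 = 0.917
¬(A ↔ ¬(B ↔ ¬A)) ∧ A = min(0.917, 0.934) = 0.917
¬(¬(A ↔ ¬(B ↔ ¬A)) ∧ A) = 1 − 0.917 = 0.083
¬¬(¬(A ↔ ¬(B ↔ ¬A)) ∧ A) = 1 − 0.083 = 0.917

0.917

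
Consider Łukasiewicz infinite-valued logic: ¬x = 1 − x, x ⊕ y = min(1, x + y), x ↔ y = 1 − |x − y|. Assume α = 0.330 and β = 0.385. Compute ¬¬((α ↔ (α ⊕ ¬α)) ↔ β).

0.945

¬α = 1 − 0.330 = 0.670
α ⊕ ¬α = min(1, 0.330 + 0.670) = min(1, 1.000) = 1.000
α ↔ (α ⊕ ¬α) = 1 − |0.330 − 1.000| = 1 − 0.670 = 0.330
(α ↔ (α ⊕ ¬α)) ↔ β = 1 − |0.330 − 0.385| = 1 − 0.055 = 0.945
¬((α ↔ (α ⊕ ¬α)) ↔ β) = 1 − 0.945 = 0.055
¬¬((α ↔ (α ⊕ ¬α)) ↔ β) = 1 − 0.055 = 0.945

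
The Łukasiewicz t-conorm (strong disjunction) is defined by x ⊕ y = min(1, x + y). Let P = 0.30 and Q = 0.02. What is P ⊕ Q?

0.32

P ⊕ Q = min(1, 0.30 + 0.02) = min(1, 0.32) = 0.32
For comparison, the Gödel t-conorm max(x, y) would give 0.30.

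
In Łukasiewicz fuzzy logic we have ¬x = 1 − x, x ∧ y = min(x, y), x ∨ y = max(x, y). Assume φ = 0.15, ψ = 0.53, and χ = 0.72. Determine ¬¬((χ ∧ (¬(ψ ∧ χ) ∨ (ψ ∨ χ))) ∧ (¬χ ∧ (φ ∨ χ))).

0.28

ψ ∧ χ = min(0.53, 0.72) = 0.53
¬(ψ ∧ χ) = 1 − 0.53 = 0.47
ψ ∨ χ = max(0.53, 0.72) = 0.72
¬(ψ ∧ χ) ∨ (ψ ∨ χ) = max(0.47, 0.72) = 0.72
χ ∧ (¬(ψ ∧ χ) ∨ (ψ ∨ χ)) = min(0.72, 0.72) = 0.72
¬χ = 1 − 0.72 = 0.28
φ ∨ χ = max(0.15, 0.72) = 0.72
¬χ ∧ (φ ∨ χ) = min(0.28, 0.72) = 0.28
(χ ∧ (¬(ψ ∧ χ) ∨ (ψ ∨ χ))) ∧ (¬χ ∧ (φ ∨ χ)) = min(0.72, 0.28) = 0.28
¬((χ ∧ (¬(ψ ∧ χ) ∨ (ψ ∨ χ))) ∧ (¬χ ∧ (φ ∨ χ))) = 1 − 0.28 = 0.72
¬¬((χ ∧ (¬(ψ ∧ χ) ∨ (ψ ∨ χ))) ∧ (¬χ ∧ (φ ∨ χ))) = 1 − 0.72 = 0.28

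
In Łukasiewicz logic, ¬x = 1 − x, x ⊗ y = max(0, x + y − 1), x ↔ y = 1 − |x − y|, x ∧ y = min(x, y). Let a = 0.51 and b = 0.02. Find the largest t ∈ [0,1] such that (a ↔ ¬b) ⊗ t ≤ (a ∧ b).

0.49

¬b = 1 − 0.02 = 0.98
a ↔ ¬b = 1 − |0.51 − 0.98| = 1 − 0.47 = 0.53
So the left factor is a ↔ ¬b = 0.53.
a ∧ b = min(0.51, 0.02) = 0.02
So the right-hand bound is a ∧ b = 0.02.
The residuum of the Łukasiewicz t-norm gives the supremum: min(1, 1 − 0.53 + 0.02).
1 − 0.53 + 0.02 = 0.49, so t = min(1, 0.49) = 0.49.
Check: 0.53 ⊗ 0.49 = max(0, 0.02) = 0.02 ≤ 0.02.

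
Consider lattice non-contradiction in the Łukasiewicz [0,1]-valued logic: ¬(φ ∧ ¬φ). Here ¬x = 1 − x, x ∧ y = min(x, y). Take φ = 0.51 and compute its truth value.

¬φ = 1 − 0.51 = 0.49
φ ∧ ¬φ = min(0.51, 0.49) = 0.49
¬(φ ∧ ¬φ) = 1 − 0.49 = 0.51
(The value 0.51 < 1 shows this instance is not satisfied; not a Ł∞-tautology — its value is 1 − min(a, 1−a).)

0.51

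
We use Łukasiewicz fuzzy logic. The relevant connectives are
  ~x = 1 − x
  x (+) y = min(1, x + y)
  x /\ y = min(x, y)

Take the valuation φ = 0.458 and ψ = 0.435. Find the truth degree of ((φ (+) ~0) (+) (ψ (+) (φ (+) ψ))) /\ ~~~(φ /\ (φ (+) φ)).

~0 = 1 − 0.000 = 1.000
φ (+) ~0 = min(1, 0.458 + 1.000) = min(1, 1.458) = 1.000
φ (+) ψ = min(1, 0.458 + 0.435) = min(1, 0.893) = 0.893
ψ (+) (φ (+) ψ) = min(1, 0.435 + 0.893) = min(1, 1.328) = 1.000
(φ (+) ~0) (+) (ψ (+) (φ (+) ψ)) = min(1, 1.000 + 1.000) = min(1, 2.000) = 1.000
φ (+) φ = min(1, 0.458 + 0.458) = min(1, 0.916) = 0.916
φ /\ (φ (+) φ) = min(0.458, 0.916) = 0.458
~(φ /\ (φ (+) φ)) = 1 − 0.458 = 0.542
~~(φ /\ (φ (+) φ)) = 1 − 0.542 = 0.458
~~~(φ /\ (φ (+) φ)) = 1 − 0.458 = 0.542
((φ (+) ~0) (+) (ψ (+) (φ (+) ψ))) /\ ~~~(φ /\ (φ (+) φ)) = min(1.000, 0.542) = 0.542

0.542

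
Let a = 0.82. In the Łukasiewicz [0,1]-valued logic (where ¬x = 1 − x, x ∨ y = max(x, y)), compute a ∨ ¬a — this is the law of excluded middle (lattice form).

0.82

¬a = 1 − 0.82 = 0.18
a ∨ ¬a = max(0.82, 0.18) = 0.82
(The value 0.82 < 1 shows this instance is not satisfied; not a Ł∞-tautology — its value is max(a, 1−a).)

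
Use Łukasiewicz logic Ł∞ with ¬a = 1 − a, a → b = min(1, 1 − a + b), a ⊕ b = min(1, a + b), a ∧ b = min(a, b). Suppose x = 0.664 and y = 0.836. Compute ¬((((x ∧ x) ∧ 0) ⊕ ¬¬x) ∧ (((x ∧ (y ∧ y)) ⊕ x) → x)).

x ∧ x = min(0.664, 0.664) = 0.664
(x ∧ x) ∧ 0 = min(0.664, 0.000) = 0.000
¬x = 1 − 0.664 = 0.336
¬¬x = 1 − 0.336 = 0.664
((x ∧ x) ∧ 0) ⊕ ¬¬x = min(1, 0.000 + 0.664) = min(1, 0.664) = 0.664
y ∧ y = min(0.836, 0.836) = 0.836
x ∧ (y ∧ y) = min(0.664, 0.836) = 0.664
(x ∧ (y ∧ y)) ⊕ x = min(1, 0.664 + 0.664) = min(1, 1.328) = 1.000
((x ∧ (y ∧ y)) ⊕ x) → x = min(1, 1 − 1.000 + 0.664) = min(1, 0.664) = 0.664
(((x ∧ x) ∧ 0) ⊕ ¬¬x) ∧ (((x ∧ (y ∧ y)) ⊕ x) → x) = min(0.664, 0.664) = 0.664
¬((((x ∧ x) ∧ 0) ⊕ ¬¬x) ∧ (((x ∧ (y ∧ y)) ⊕ x) → x)) = 1 − 0.664 = 0.336

0.336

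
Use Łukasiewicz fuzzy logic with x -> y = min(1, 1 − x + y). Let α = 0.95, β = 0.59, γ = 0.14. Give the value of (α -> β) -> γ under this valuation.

α -> β = min(1, 1 − 0.95 + 0.59) = min(1, 0.64) = 0.64
(α -> β) -> γ = min(1, 1 − 0.64 + 0.14) = min(1, 0.50) = 0.50

0.50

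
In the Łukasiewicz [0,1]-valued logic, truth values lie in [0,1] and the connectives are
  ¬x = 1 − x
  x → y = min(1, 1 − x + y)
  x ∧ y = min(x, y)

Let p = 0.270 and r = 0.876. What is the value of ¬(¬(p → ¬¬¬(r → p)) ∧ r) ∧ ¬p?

r → p = min(1, 1 − 0.876 + 0.270) = min(1, 0.394) = 0.394
¬(r → p) = 1 − 0.394 = 0.606
¬¬(r → p) = 1 − 0.606 = 0.394
¬¬¬(r → p) = 1 − 0.394 = 0.606
p → ¬¬¬(r → p) = min(1, 1 − 0.270 + 0.606) = min(1, 1.336) = 1.000
¬(p → ¬¬¬(r → p)) = 1 − 1.000 = 0.000
¬(p → ¬¬¬(r → p)) ∧ r = min(0.000, 0.876) = 0.000
¬(¬(p → ¬¬¬(r → p)) ∧ r) = 1 − 0.000 = 1.000
¬p = 1 − 0.270 = 0.730
¬(¬(p → ¬¬¬(r → p)) ∧ r) ∧ ¬p = min(1.000, 0.730) = 0.730

0.730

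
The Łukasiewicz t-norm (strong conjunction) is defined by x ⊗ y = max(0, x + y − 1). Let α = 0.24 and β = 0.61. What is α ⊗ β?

α ⊗ β = max(0, 0.24 + 0.61 − 1) = max(0, -0.15) = 0.00
For comparison, the Gödel (minimum) t-norm min(x, y) would give 0.24.

0.00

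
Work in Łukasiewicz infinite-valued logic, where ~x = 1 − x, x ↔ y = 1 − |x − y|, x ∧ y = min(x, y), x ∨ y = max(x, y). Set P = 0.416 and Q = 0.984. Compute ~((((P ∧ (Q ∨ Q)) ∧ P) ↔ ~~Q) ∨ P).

0.568

Q ∨ Q = max(0.984, 0.984) = 0.984
P ∧ (Q ∨ Q) = min(0.416, 0.984) = 0.416
(P ∧ (Q ∨ Q)) ∧ P = min(0.416, 0.416) = 0.416
~Q = 1 − 0.984 = 0.016
~~Q = 1 − 0.016 = 0.984
((P ∧ (Q ∨ Q)) ∧ P) ↔ ~~Q = 1 − |0.416 − 0.984| = 1 − 0.568 = 0.432
(((P ∧ (Q ∨ Q)) ∧ P) ↔ ~~Q) ∨ P = max(0.432, 0.416) = 0.432
~((((P ∧ (Q ∨ Q)) ∧ P) ↔ ~~Q) ∨ P) = 1 − 0.432 = 0.568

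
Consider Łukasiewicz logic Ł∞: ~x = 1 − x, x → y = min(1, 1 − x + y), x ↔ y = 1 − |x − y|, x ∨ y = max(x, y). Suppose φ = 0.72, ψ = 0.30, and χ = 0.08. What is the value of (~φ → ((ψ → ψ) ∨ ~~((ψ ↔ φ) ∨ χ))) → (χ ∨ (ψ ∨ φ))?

~φ = 1 − 0.72 = 0.28
ψ → ψ = min(1, 1 − 0.30 + 0.30) = min(1, 1.00) = 1.00
ψ ↔ φ = 1 − |0.30 − 0.72| = 1 − 0.42 = 0.58
(ψ ↔ φ) ∨ χ = max(0.58, 0.08) = 0.58
~((ψ ↔ φ) ∨ χ) = 1 − 0.58 = 0.42
~~((ψ ↔ φ) ∨ χ) = 1 − 0.42 = 0.58
(ψ → ψ) ∨ ~~((ψ ↔ φ) ∨ χ) = max(1.00, 0.58) = 1.00
~φ → ((ψ → ψ) ∨ ~~((ψ ↔ φ) ∨ χ)) = min(1, 1 − 0.28 + 1.00) = min(1, 1.72) = 1.00
ψ ∨ φ = max(0.30, 0.72) = 0.72
χ ∨ (ψ ∨ φ) = max(0.08, 0.72) = 0.72
(~φ → ((ψ → ψ) ∨ ~~((ψ ↔ φ) ∨ χ))) → (χ ∨ (ψ ∨ φ)) = min(1, 1 − 1.00 + 0.72) = min(1, 0.72) = 0.72

0.72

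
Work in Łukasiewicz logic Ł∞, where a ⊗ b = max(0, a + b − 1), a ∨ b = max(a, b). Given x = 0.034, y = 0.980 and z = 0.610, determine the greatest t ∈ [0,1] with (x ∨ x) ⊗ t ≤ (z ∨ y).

x ∨ x = max(0.034, 0.034) = 0.034
So the left factor is x ∨ x = 0.034.
z ∨ y = max(0.610, 0.980) = 0.980
So the right-hand bound is z ∨ y = 0.980.
The residuum of the Łukasiewicz t-norm gives the supremum: min(1, 1 − 0.034 + 0.980).
1 − 0.034 + 0.980 = 1.946, so t = min(1, 1.946) = 1.000.
Check: 0.034 ⊗ 1.000 = max(0, 0.034) = 0.034 ≤ 0.980.

1.000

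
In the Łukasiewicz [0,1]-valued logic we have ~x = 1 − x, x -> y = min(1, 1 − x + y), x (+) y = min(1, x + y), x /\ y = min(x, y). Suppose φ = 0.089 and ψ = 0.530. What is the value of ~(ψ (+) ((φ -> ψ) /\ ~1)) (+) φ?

0.559

φ -> ψ = min(1, 1 − 0.089 + 0.530) = min(1, 1.441) = 1.000
~1 = 1 − 1.000 = 0.000
(φ -> ψ) /\ ~1 = min(1.000, 0.000) = 0.000
ψ (+) ((φ -> ψ) /\ ~1) = min(1, 0.530 + 0.000) = min(1, 0.530) = 0.530
~(ψ (+) ((φ -> ψ) /\ ~1)) = 1 − 0.530 = 0.470
~(ψ (+) ((φ -> ψ) /\ ~1)) (+) φ = min(1, 0.470 + 0.089) = min(1, 0.559) = 0.559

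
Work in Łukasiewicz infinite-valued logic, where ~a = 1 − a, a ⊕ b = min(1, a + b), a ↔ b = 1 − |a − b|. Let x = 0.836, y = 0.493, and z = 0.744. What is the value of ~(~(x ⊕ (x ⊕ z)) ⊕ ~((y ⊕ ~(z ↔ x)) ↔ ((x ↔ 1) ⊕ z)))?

0.585

x ⊕ z = min(1, 0.836 + 0.744) = min(1, 1.580) = 1.000
x ⊕ (x ⊕ z) = min(1, 0.836 + 1.000) = min(1, 1.836) = 1.000
~(x ⊕ (x ⊕ z)) = 1 − 1.000 = 0.000
z ↔ x = 1 − |0.744 − 0.836| = 1 − 0.092 = 0.908
~(z ↔ x) = 1 − 0.908 = 0.092
y ⊕ ~(z ↔ x) = min(1, 0.493 + 0.092) = min(1, 0.585) = 0.585
x ↔ 1 = 1 − |0.836 − 1.000| = 1 − 0.164 = 0.836
(x ↔ 1) ⊕ z = min(1, 0.836 + 0.744) = min(1, 1.580) = 1.000
(y ⊕ ~(z ↔ x)) ↔ ((x ↔ 1) ⊕ z) = 1 − |0.585 − 1.000| = 1 − 0.415 = 0.585
~((y ⊕ ~(z ↔ x)) ↔ ((x ↔ 1) ⊕ z)) = 1 − 0.585 = 0.415
~(x ⊕ (x ⊕ z)) ⊕ ~((y ⊕ ~(z ↔ x)) ↔ ((x ↔ 1) ⊕ z)) = min(1, 0.000 + 0.415) = min(1, 0.415) = 0.415
~(~(x ⊕ (x ⊕ z)) ⊕ ~((y ⊕ ~(z ↔ x)) ↔ ((x ↔ 1) ⊕ z))) = 1 − 0.415 = 0.585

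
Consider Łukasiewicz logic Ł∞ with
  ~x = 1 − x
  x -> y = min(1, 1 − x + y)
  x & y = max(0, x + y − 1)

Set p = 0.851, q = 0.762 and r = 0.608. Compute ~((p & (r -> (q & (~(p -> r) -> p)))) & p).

p -> r = min(1, 1 − 0.851 + 0.608) = min(1, 0.757) = 0.757
~(p -> r) = 1 − 0.757 = 0.243
~(p -> r) -> p = min(1, 1 − 0.243 + 0.851) = min(1, 1.608) = 1.000
q & (~(p -> r) -> p) = max(0, 0.762 + 1.000 − 1) = max(0, 0.762) = 0.762
r -> (q & (~(p -> r) -> p)) = min(1, 1 − 0.608 + 0.762) = min(1, 1.154) = 1.000
p & (r -> (q & (~(p -> r) -> p))) = max(0, 0.851 + 1.000 − 1) = max(0, 0.851) = 0.851
(p & (r -> (q & (~(p -> r) -> p)))) & p = max(0, 0.851 + 0.851 − 1) = max(0, 0.702) = 0.702
~((p & (r -> (q & (~(p -> r) -> p)))) & p) = 1 − 0.702 = 0.298

0.298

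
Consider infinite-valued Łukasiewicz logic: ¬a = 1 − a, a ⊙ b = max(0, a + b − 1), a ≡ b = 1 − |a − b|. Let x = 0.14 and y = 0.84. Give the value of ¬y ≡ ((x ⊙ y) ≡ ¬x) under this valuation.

0.98

¬y = 1 − 0.84 = 0.16
x ⊙ y = max(0, 0.14 + 0.84 − 1) = max(0, -0.02) = 0.00
¬x = 1 − 0.14 = 0.86
(x ⊙ y) ≡ ¬x = 1 − |0.00 − 0.86| = 1 − 0.86 = 0.14
¬y ≡ ((x ⊙ y) ≡ ¬x) = 1 − |0.16 − 0.14| = 1 − 0.02 = 0.98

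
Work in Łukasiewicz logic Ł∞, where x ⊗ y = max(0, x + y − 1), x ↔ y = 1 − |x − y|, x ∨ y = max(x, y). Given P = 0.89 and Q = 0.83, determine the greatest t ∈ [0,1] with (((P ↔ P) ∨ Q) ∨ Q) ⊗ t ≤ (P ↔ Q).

P ↔ P = 1 − |0.89 − 0.89| = 1 − 0.00 = 1.00
(P ↔ P) ∨ Q = max(1.00, 0.83) = 1.00
((P ↔ P) ∨ Q) ∨ Q = max(1.00, 0.83) = 1.00
So the left factor is ((P ↔ P) ∨ Q) ∨ Q = 1.00.
P ↔ Q = 1 − |0.89 − 0.83| = 1 − 0.06 = 0.94
So the right-hand bound is P ↔ Q = 0.94.
The residuum of the Łukasiewicz t-norm gives the supremum: min(1, 1 − 1.00 + 0.94).
1 − 1.00 + 0.94 = 0.94, so t = min(1, 0.94) = 0.94.
Check: 1.00 ⊗ 0.94 = max(0, 0.94) = 0.94 ≤ 0.94.

0.94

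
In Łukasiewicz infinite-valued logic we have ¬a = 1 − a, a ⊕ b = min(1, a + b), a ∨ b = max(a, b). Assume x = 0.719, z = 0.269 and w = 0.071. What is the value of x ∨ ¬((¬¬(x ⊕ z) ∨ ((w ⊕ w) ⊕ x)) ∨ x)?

0.719

x ⊕ z = min(1, 0.719 + 0.269) = min(1, 0.988) = 0.988
¬(x ⊕ z) = 1 − 0.988 = 0.012
¬¬(x ⊕ z) = 1 − 0.012 = 0.988
w ⊕ w = min(1, 0.071 + 0.071) = min(1, 0.142) = 0.142
(w ⊕ w) ⊕ x = min(1, 0.142 + 0.719) = min(1, 0.861) = 0.861
¬¬(x ⊕ z) ∨ ((w ⊕ w) ⊕ x) = max(0.988, 0.861) = 0.988
(¬¬(x ⊕ z) ∨ ((w ⊕ w) ⊕ x)) ∨ x = max(0.988, 0.719) = 0.988
¬((¬¬(x ⊕ z) ∨ ((w ⊕ w) ⊕ x)) ∨ x) = 1 − 0.988 = 0.012
x ∨ ¬((¬¬(x ⊕ z) ∨ ((w ⊕ w) ⊕ x)) ∨ x) = max(0.719, 0.012) = 0.719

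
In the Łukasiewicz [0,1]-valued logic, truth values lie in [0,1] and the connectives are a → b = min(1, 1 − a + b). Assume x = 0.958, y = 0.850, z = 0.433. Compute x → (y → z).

0.625

y → z = min(1, 1 − 0.850 + 0.433) = min(1, 0.583) = 0.583
x → (y → z) = min(1, 1 − 0.958 + 0.583) = min(1, 0.625) = 0.625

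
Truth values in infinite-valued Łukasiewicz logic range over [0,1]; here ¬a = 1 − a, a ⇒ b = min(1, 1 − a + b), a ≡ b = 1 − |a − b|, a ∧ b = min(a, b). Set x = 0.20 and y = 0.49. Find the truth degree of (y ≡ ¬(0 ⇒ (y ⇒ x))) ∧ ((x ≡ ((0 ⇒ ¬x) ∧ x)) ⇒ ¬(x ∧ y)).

y ⇒ x = min(1, 1 − 0.49 + 0.20) = min(1, 0.71) = 0.71
0 ⇒ (y ⇒ x) = min(1, 1 − 0.00 + 0.71) = min(1, 1.71) = 1.00
¬(0 ⇒ (y ⇒ x)) = 1 − 1.00 = 0.00
y ≡ ¬(0 ⇒ (y ⇒ x)) = 1 − |0.49 − 0.00| = 1 − 0.49 = 0.51
¬x = 1 − 0.20 = 0.80
0 ⇒ ¬x = min(1, 1 − 0.00 + 0.80) = min(1, 1.80) = 1.00
(0 ⇒ ¬x) ∧ x = min(1.00, 0.20) = 0.20
x ≡ ((0 ⇒ ¬x) ∧ x) = 1 − |0.20 − 0.20| = 1 − 0.00 = 1.00
x ∧ y = min(0.20, 0.49) = 0.20
¬(x ∧ y) = 1 − 0.20 = 0.80
(x ≡ ((0 ⇒ ¬x) ∧ x)) ⇒ ¬(x ∧ y) = min(1, 1 − 1.00 + 0.80) = min(1, 0.80) = 0.80
(y ≡ ¬(0 ⇒ (y ⇒ x))) ∧ ((x ≡ ((0 ⇒ ¬x) ∧ x)) ⇒ ¬(x ∧ y)) = min(0.51, 0.80) = 0.51

0.51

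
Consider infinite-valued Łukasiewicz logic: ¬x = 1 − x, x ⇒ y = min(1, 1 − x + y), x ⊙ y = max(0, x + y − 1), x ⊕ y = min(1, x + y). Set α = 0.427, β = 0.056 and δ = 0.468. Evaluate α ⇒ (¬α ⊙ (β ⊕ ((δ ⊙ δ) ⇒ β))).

1.000

¬α = 1 − 0.427 = 0.573
δ ⊙ δ = max(0, 0.468 + 0.468 − 1) = max(0, -0.064) = 0.000
(δ ⊙ δ) ⇒ β = min(1, 1 − 0.000 + 0.056) = min(1, 1.056) = 1.000
β ⊕ ((δ ⊙ δ) ⇒ β) = min(1, 0.056 + 1.000) = min(1, 1.056) = 1.000
¬α ⊙ (β ⊕ ((δ ⊙ δ) ⇒ β)) = max(0, 0.573 + 1.000 − 1) = max(0, 0.573) = 0.573
α ⇒ (¬α ⊙ (β ⊕ ((δ ⊙ δ) ⇒ β))) = min(1, 1 − 0.427 + 0.573) = min(1, 1.146) = 1.000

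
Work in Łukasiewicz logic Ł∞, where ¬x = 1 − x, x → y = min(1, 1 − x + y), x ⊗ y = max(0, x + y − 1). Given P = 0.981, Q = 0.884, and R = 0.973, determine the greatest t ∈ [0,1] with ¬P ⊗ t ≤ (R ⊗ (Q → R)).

¬P = 1 − 0.981 = 0.019
So the left factor is ¬P = 0.019.
Q → R = min(1, 1 − 0.884 + 0.973) = min(1, 1.089) = 1.000
R ⊗ (Q → R) = max(0, 0.973 + 1.000 − 1) = max(0, 0.973) = 0.973
So the right-hand bound is R ⊗ (Q → R) = 0.973.
The residuum of the Łukasiewicz t-norm gives the supremum: min(1, 1 − 0.019 + 0.973).
1 − 0.019 + 0.973 = 1.954, so t = min(1, 1.954) = 1.000.
Check: 0.019 ⊗ 1.000 = max(0, 0.019) = 0.019 ≤ 0.973.

1.000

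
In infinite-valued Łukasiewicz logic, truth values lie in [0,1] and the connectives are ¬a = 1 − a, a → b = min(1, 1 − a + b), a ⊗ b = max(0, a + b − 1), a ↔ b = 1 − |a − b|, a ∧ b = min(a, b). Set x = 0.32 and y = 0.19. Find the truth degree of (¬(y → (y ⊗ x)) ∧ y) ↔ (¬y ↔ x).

0.68

y ⊗ x = max(0, 0.19 + 0.32 − 1) = max(0, -0.49) = 0.00
y → (y ⊗ x) = min(1, 1 − 0.19 + 0.00) = min(1, 0.81) = 0.81
¬(y → (y ⊗ x)) = 1 − 0.81 = 0.19
¬(y → (y ⊗ x)) ∧ y = min(0.19, 0.19) = 0.19
¬y = 1 − 0.19 = 0.81
¬y ↔ x = 1 − |0.81 − 0.32| = 1 − 0.49 = 0.51
(¬(y → (y ⊗ x)) ∧ y) ↔ (¬y ↔ x) = 1 − |0.19 − 0.51| = 1 − 0.32 = 0.68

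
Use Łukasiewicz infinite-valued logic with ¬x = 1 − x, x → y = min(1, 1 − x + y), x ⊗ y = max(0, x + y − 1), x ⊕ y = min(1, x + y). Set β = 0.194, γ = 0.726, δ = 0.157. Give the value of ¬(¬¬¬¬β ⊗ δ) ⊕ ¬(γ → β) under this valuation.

¬β = 1 − 0.194 = 0.806
¬¬β = 1 − 0.806 = 0.194
¬¬¬β = 1 − 0.194 = 0.806
¬¬¬¬β = 1 − 0.806 = 0.194
¬¬¬¬β ⊗ δ = max(0, 0.194 + 0.157 − 1) = max(0, -0.649) = 0.000
¬(¬¬¬¬β ⊗ δ) = 1 − 0.000 = 1.000
γ → β = min(1, 1 − 0.726 + 0.194) = min(1, 0.468) = 0.468
¬(γ → β) = 1 − 0.468 = 0.532
¬(¬¬¬¬β ⊗ δ) ⊕ ¬(γ → β) = min(1, 1.000 + 0.532) = min(1, 1.532) = 1.000

1.000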